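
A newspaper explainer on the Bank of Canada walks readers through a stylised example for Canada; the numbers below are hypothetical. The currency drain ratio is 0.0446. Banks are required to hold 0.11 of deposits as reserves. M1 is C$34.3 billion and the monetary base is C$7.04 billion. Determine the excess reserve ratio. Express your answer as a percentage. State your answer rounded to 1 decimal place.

6.0%

Using m = M/MB = 34.3/7.04 ≈ 4.872159. Since m = (1 + c)/(c + rr + e), the denominator satisfies c + rr + e = (1 + c)/m = (1 + 0.0446) / 4.872159 ≈ 0.214402.
With c = 0.0446 and rr = 0.11, the excess reserve ratio is 0.214402 − 0.0446 − 0.11 = 0.059802.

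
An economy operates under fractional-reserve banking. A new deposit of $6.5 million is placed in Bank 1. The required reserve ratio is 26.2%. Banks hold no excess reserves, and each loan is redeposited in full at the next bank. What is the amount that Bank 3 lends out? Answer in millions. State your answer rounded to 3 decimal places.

$2.613 million

Each bank lends a fraction (1 − rr) = 0.7380 of the deposit it receives, so Bank 3 receives 6.5·0.7380^2 and lends 6.5·0.7380^3 ≈ 2.6127 million.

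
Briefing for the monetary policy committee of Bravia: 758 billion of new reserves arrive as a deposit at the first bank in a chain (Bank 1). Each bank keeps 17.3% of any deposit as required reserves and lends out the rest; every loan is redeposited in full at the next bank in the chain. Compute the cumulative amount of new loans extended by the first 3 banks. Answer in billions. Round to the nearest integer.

1574 billion

Bank i lends (1 − rr)^i of the original deposit: Bank 1 lends 758·0.8270 = 626.8660, Bank 2 lends 758·0.8270² ≈ 518.4182, and so on.
Summing a geometric series: total = 758·[0.8270·(1 − 0.8270^3) / (1 − 0.8270)] ≈ 1574.0160 billion.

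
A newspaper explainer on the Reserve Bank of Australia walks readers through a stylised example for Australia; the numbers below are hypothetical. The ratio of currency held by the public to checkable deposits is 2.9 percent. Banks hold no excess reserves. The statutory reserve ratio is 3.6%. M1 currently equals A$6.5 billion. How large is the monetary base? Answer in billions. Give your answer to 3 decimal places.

The money multiplier is m = (1 + c) / (rr + c) = (1 + 0.029) / (0.036 + 0.029) ≈ 15.83077.
MB = M / m = 6.5 / 15.83077 ≈ 0.4106 billion.

A$0.411 billion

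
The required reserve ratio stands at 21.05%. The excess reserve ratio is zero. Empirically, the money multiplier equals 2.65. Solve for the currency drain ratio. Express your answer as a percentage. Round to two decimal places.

26.80%

Using m = 2.65. From m = (1 + c)/(c + rr + e), rearranging gives 1 + c = m·(c + rr + e), so c·(1 − m) = m·(rr + e) − 1.
Hence c = [m·(rr + e) − 1]/(1 − m) = [2.65 × (0.2105 + 0) − 1] / (1 − 2.65) ≈ 0.267985.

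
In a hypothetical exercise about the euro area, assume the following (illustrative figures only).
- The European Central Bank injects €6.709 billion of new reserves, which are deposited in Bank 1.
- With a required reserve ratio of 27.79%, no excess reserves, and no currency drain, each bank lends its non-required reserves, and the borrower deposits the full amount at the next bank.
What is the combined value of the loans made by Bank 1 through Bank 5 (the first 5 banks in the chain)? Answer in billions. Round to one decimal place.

Bank i lends (1 − rr)^i of the original deposit: Bank 1 lends 6.709·0.7221 ≈ 4.8446, Bank 2 lends 6.709·0.7221² ≈ 3.4983, and so on.
Summing a geometric series: total = 6.709·[0.7221·(1 − 0.7221^5) / (1 − 0.7221)] ≈ 14.0102 billion.

€14.0 billion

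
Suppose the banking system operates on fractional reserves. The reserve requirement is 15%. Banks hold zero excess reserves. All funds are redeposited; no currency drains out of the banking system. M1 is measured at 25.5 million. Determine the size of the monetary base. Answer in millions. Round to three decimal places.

With no currency drain and no excess reserves, the money multiplier is m = 1/rr = 1/0.15 ≈ 6.666667.
The monetary base is MB = M / m = 25.5 / 6.666667 ≈ 3.825 million.

3.825 million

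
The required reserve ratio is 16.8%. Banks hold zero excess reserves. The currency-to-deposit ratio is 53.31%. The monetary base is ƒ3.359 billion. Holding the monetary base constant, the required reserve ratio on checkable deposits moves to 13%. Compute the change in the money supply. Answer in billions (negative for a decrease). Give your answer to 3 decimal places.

Initially m₁ = (1 + 0.5331) / (0.168 + 0.5331) ≈ 2.18671, so M₁ = 2.18671 × 3.359 ≈ 7.3452 billion.
After the change m₂ = (1 + 0.5331) / (0.13 + 0.5331) ≈ 2.31202, so M₂ = 2.31202 × 3.359 ≈ 7.7661 billion.
ΔM = M₂ − M₁ = 7.7661 − 7.3452 = 0.4209 billion.

ƒ0.421 billion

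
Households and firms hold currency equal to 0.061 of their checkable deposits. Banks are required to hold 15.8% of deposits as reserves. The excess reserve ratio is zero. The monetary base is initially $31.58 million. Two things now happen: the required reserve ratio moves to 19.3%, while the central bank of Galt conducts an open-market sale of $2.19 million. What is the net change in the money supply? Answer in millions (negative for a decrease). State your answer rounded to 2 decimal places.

-30.23 million

Before: m₁ = (1 + 0.061) / (0.158 + 0.061) ≈ 4.84475, MB₁ = 31.58, so M₁ = 4.84475 × 31.58 ≈ 152.9972 million.
After: m₂ = (1 + 0.061) / (0.193 + 0.061) ≈ 4.17717, MB₂ = 31.58 − 2.19 = 29.39, so M₂ = 4.17717 × 29.39 ≈ 122.767 million.
ΔM = M₂ − M₁ = 122.767 − 152.9972 = -30.2302 million.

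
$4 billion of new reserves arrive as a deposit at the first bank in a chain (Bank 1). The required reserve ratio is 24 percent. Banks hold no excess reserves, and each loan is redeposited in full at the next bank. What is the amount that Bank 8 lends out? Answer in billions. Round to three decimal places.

$0.445 billion

Each bank lends a fraction (1 − rr) = 0.7600 of the deposit it receives, so Bank 8 receives 4·0.7600^7 and lends 4·0.7600^8 ≈ 0.4452 billion.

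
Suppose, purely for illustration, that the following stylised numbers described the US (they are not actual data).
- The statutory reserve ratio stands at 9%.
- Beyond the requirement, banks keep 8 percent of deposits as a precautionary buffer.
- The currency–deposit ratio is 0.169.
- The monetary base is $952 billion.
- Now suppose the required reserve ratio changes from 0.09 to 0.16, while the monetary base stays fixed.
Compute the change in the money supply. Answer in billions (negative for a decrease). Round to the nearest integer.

Initially m₁ = (1 + 0.169) / (0.09 + 0.08 + 0.169) ≈ 3.4484, so M₁ = 3.4484 × 952 = 3282.8768 billion.
After the change m₂ = (1 + 0.169) / (0.16 + 0.08 + 0.169) ≈ 2.8582, so M₂ = 2.8582 × 952 = 2721.0064 billion.
ΔM = M₂ − M₁ = 2721.0064 − 3282.8768 = -561.8704 billion.

-562 billion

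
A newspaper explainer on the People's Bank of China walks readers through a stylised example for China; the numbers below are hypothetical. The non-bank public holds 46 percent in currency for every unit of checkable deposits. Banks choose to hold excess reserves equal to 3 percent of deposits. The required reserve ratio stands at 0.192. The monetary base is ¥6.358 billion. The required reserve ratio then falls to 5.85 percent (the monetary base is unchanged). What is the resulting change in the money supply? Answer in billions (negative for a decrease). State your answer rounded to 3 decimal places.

¥3.313 billion

Initially m₁ = (1 + 0.46) / (0.192 + 0.03 + 0.46) ≈ 2.14076, so M₁ = 2.14076 × 6.358 ≈ 13.611 billion.
After the change m₂ = (1 + 0.46) / (0.0585 + 0.03 + 0.46) ≈ 2.66180, so M₂ = 2.66180 × 6.358 ≈ 16.9237 billion.
ΔM = M₂ − M₁ = 16.9237 − 13.611 = 3.3127 billion.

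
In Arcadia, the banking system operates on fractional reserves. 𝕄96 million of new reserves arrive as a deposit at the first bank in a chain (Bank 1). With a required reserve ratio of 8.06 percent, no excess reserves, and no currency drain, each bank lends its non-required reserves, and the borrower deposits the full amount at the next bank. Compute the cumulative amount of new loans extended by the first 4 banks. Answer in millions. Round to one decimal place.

Bank i lends (1 − rr)^i of the original deposit: Bank 1 lends 96·0.9194 = 88.2624, Bank 2 lends 96·0.9194² ≈ 81.1485, and so on.
Summing a geometric series: total = 96·[0.9194·(1 − 0.9194^4) / (1 − 0.9194)] ≈ 312.6132 million.

𝕄312.6 million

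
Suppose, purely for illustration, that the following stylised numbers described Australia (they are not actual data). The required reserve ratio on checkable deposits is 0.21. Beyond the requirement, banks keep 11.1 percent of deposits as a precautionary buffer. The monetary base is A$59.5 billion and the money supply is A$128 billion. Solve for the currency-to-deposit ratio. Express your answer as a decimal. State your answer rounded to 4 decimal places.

0.2688

Using m = M/MB = 128/59.5 ≈ 2.151261. From m = (1 + c)/(c + rr + e), rearranging gives 1 + c = m·(c + rr + e), so c·(1 − m) = m·(rr + e) − 1.
Hence c = [m·(rr + e) − 1]/(1 − m) = [2.151261 × (0.21 + 0.111) − 1] / (1 − 2.151261) ≈ 0.268788.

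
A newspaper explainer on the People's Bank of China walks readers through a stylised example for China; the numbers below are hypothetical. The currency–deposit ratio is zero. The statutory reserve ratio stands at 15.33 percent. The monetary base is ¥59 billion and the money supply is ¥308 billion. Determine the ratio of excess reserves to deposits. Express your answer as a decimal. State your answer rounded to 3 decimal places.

Using m = M/MB = 308/59 ≈ 5.220339. Since m = (1 + c)/(c + rr + e), the denominator satisfies c + rr + e = (1 + c)/m = (1 + 0) / 5.220339 ≈ 0.191558.
With c = 0 and rr = 0.1533, the ratio of excess reserves to deposits is 0.191558 − 0 − 0.1533 = 0.038258.

0.038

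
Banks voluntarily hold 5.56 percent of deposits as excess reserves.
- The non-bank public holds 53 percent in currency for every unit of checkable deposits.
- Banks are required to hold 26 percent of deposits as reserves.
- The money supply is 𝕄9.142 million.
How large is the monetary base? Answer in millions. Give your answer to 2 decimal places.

The money multiplier is m = (1 + c) / (rr + e + c) = (1 + 0.53) / (0.26 + 0.0556 + 0.53) ≈ 1.8094.
MB = M / m = 9.142 / 1.8094 ≈ 5.0525 million.

𝕄5.05 million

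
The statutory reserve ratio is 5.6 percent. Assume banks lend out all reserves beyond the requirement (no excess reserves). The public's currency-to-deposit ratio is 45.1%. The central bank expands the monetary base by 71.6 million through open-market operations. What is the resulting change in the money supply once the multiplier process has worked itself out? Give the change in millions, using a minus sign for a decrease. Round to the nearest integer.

205 million

The money multiplier is m = (1 + c) / (rr + c) = (1 + 0.451) / (0.056 + 0.451) ≈ 2.8619.
The purchase adds 71.6 million of base, so ΔM = m × ΔMB = 2.8619 × (+71.6) ≈ 204.912 million.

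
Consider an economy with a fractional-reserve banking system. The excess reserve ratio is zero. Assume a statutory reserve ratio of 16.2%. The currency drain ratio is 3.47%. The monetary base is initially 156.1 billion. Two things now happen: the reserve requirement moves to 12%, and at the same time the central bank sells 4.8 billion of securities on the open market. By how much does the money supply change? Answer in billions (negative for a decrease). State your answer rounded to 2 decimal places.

Before: m₁ = (1 + 0.0347) / (0.162 + 0.0347) ≈ 5.260295, MB₁ = 156.1, so M₁ = 5.260295 × 156.1 ≈ 821.132 billion.
After: m₂ = (1 + 0.0347) / (0.12 + 0.0347) ≈ 6.688429, MB₂ = 156.1 − 4.8 = 151.3, so M₂ = 6.688429 × 151.3 ≈ 1011.9593 billion.
ΔM = M₂ − M₁ = 1011.9593 − 821.132 = 190.8273 billion.

190.83 billion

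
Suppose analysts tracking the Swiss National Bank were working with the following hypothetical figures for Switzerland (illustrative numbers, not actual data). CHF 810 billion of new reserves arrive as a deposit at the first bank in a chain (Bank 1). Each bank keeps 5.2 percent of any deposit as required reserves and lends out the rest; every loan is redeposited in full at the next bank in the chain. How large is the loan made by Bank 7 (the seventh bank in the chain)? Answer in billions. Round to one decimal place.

Each bank lends a fraction (1 − rr) = 0.9480 of the deposit it receives, so Bank 7 receives 810·0.9480^6 and lends 810·0.9480^7 ≈ 557.3697 billion.

CHF 557.4 billion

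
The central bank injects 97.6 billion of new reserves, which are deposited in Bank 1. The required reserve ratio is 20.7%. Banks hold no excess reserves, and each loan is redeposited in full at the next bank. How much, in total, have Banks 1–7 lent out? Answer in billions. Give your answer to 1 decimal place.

Bank i lends (1 − rr)^i of the original deposit: Bank 1 lends 97.6·0.7930 = 77.3968, Bank 2 lends 97.6·0.7930² ≈ 61.3757, and so on.
Summing a geometric series: total = 97.6·[0.7930·(1 − 0.7930^7) / (1 − 0.7930)] ≈ 300.1641 billion.

300.2 billion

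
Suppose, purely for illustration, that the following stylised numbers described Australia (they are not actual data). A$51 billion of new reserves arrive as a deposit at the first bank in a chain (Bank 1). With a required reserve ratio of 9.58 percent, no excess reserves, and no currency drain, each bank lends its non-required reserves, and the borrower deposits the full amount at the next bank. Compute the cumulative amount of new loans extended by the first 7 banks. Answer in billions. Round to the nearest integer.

Bank i lends (1 − rr)^i of the original deposit: Bank 1 lends 51·0.9042 = 46.1142, Bank 2 lends 51·0.9042² ≈ 41.6965, and so on.
Summing a geometric series: total = 51·[0.9042·(1 − 0.9042^7) / (1 − 0.9042)] ≈ 243.4995 billion.

A$243 billion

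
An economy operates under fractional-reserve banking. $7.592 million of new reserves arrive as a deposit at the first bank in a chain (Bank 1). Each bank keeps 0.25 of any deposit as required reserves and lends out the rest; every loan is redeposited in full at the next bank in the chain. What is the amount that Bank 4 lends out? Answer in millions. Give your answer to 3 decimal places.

$2.402 million

Each bank lends a fraction (1 − rr) = 0.7500 of the deposit it receives, so Bank 4 receives 7.592·0.7500^3 and lends 7.592·0.7500^4 ≈ 2.4022 million.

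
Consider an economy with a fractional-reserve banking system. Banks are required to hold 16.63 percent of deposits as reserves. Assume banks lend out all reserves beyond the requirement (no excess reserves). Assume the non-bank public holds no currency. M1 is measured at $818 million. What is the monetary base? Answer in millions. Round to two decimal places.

$136.03 million

With no currency drain and no excess reserves, the money multiplier is m = 1/rr = 1/0.1663 ≈ 6.013229.
The monetary base is MB = M / m = 818 / 6.013229 ≈ 136.0334 million.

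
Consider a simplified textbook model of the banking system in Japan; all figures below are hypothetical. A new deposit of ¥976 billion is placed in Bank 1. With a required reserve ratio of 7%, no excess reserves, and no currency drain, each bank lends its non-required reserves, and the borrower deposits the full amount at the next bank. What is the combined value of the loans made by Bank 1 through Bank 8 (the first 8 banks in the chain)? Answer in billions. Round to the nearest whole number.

¥5711 billion

Bank i lends (1 − rr)^i of the original deposit: Bank 1 lends 976·0.9300 = 907.6800, Bank 2 lends 976·0.9300² = 844.1424, and so on.
Summing a geometric series: total = 976·[0.9300·(1 − 0.9300^8) / (1 − 0.9300)] ≈ 5710.8398 billion.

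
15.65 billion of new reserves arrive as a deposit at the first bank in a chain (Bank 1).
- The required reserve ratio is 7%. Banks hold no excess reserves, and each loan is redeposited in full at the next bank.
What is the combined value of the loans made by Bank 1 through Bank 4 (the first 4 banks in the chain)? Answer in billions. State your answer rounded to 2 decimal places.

52.39 billion

Bank i lends (1 − rr)^i of the original deposit: Bank 1 lends 15.65·0.9300 = 14.5545, Bank 2 lends 15.65·0.9300² ≈ 13.5357, and so on.
Summing a geometric series: total = 15.65·[0.9300·(1 − 0.9300^4) / (1 − 0.9300)] ≈ 52.3854 billion.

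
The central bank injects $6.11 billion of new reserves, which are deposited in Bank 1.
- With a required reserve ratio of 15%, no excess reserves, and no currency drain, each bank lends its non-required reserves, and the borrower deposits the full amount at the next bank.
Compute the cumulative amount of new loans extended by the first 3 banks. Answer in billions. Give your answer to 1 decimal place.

Bank i lends (1 − rr)^i of the original deposit: Bank 1 lends 6.11·0.8500 = 5.1935, Bank 2 lends 6.11·0.8500² ≈ 4.4145, and so on.
Summing a geometric series: total = 6.11·[0.8500·(1 − 0.8500^3) / (1 − 0.8500)] ≈ 13.3603 billion.

$13.4 billion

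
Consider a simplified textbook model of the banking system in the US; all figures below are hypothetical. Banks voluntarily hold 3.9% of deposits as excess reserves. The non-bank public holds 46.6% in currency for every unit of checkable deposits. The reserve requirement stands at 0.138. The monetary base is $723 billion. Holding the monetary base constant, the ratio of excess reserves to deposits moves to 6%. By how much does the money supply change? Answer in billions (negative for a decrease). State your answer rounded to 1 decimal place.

Initially m₁ = (1 + 0.466) / (0.138 + 0.039 + 0.466) ≈ 2.27994, so M₁ = 2.27994 × 723 ≈ 1648.3966 billion.
After the change m₂ = (1 + 0.466) / (0.138 + 0.06 + 0.466) ≈ 2.20783, so M₂ = 2.20783 × 723 ≈ 1596.2611 billion.
ΔM = M₂ − M₁ = 1596.2611 − 1648.3966 = -52.1355 billion.

-52.1 billion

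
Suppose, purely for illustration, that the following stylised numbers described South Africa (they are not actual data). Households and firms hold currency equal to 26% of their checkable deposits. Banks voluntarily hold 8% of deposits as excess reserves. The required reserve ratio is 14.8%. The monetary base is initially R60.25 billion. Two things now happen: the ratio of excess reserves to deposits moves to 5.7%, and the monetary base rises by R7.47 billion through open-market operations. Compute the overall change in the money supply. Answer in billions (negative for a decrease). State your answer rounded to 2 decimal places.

Before: m₁ = (1 + 0.26) / (0.148 + 0.08 + 0.26) ≈ 2.58197, MB₁ = 60.25, so M₁ = 2.58197 × 60.25 ≈ 155.5637 billion.
After: m₂ = (1 + 0.26) / (0.148 + 0.057 + 0.26) ≈ 2.70968, MB₂ = 60.25 + 7.47 = 67.72, so M₂ = 2.70968 × 67.72 ≈ 183.4995 billion.
ΔM = M₂ − M₁ = 183.4995 − 155.5637 = 27.9358 billion.

R27.94 billion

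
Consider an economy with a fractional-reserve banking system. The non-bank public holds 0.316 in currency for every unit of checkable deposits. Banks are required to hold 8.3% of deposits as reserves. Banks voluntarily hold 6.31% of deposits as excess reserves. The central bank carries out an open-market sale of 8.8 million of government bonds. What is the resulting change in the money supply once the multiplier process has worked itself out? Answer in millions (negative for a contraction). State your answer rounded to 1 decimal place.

-25.1 million

The money multiplier is m = (1 + c) / (rr + e + c) = (1 + 0.316) / (0.083 + 0.0631 + 0.316) ≈ 2.8479.
The sale removes 8.8 million of base, so ΔM = m × ΔMB = 2.8479 × (−8.8) ≈ -25.0615 million.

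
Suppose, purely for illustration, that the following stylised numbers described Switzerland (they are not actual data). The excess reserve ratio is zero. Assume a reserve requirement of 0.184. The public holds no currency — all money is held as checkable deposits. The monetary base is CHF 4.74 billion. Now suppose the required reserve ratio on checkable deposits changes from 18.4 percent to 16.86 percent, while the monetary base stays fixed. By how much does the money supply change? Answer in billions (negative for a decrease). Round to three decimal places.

Initially m₁ = 1 / (0.184) ≈ 5.43478, so M₁ = 5.43478 × 4.74 ≈ 25.7609 billion.
After the change m₂ = 1 / (0.1686) ≈ 5.93120, so M₂ = 5.93120 × 4.74 ≈ 28.1139 billion.
ΔM = M₂ − M₁ = 28.1139 − 25.7609 = 2.353 billion.

CHF 2.353 billion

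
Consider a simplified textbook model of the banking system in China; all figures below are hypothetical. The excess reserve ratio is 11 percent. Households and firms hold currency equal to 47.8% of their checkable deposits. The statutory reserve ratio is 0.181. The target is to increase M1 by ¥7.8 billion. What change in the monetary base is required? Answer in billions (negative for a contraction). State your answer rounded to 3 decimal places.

The money multiplier is m = (1 + c) / (rr + e + c) = (1 + 0.478) / (0.181 + 0.11 + 0.478) ≈ 1.92198.
ΔMB = ΔM / m = (+7.8) / 1.92198 ≈ 4.0583 billion.

¥4.058 billion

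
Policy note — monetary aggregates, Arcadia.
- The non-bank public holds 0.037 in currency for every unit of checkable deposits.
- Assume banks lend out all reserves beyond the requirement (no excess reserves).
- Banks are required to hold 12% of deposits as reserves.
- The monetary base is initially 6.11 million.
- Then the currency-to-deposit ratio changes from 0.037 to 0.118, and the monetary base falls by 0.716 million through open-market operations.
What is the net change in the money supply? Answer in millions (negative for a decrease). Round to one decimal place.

-15.0 million

Before: m₁ = (1 + 0.037) / (0.12 + 0.037) ≈ 6.6051, MB₁ = 6.11, so M₁ = 6.6051 × 6.11 ≈ 40.3572 million.
After: m₂ = (1 + 0.118) / (0.12 + 0.118) ≈ 4.6975, MB₂ = 6.11 − 0.716 = 5.394, so M₂ = 4.6975 × 5.394 ≈ 25.3383 million.
ΔM = M₂ − M₁ = 25.3383 − 40.3572 = -15.0189 million.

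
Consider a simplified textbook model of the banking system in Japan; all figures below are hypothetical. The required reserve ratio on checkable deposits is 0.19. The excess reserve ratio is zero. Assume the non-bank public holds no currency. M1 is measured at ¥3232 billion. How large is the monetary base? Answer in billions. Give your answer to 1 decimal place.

¥614.1 billion

With no currency drain and no excess reserves, the money multiplier is m = 1/rr = 1/0.19 ≈ 5.263158.
The monetary base is MB = M / m = 3232 / 5.263158 ≈ 614.08 billion.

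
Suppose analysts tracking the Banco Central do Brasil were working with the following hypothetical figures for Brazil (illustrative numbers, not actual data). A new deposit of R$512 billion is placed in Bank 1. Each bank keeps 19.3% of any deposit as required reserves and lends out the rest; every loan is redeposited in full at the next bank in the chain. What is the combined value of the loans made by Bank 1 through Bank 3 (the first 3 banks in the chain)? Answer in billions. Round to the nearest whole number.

R$1016 billion

Bank i lends (1 − rr)^i of the original deposit: Bank 1 lends 512·0.8070 = 413.1840, Bank 2 lends 512·0.8070² ≈ 333.4395, and so on.
Summing a geometric series: total = 512·[0.8070·(1 − 0.8070^3) / (1 − 0.8070)] ≈ 1015.7092 billion.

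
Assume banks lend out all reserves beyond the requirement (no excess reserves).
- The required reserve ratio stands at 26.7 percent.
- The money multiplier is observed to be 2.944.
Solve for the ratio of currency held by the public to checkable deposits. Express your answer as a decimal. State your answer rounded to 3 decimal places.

Using m = 2.944. From m = (1 + c)/(c + rr + e), rearranging gives 1 + c = m·(c + rr + e), so c·(1 − m) = m·(rr + e) − 1.
Hence c = [m·(rr + e) − 1]/(1 − m) = [2.944 × (0.267 + 0) − 1] / (1 − 2.944) ≈ 0.110058.

0.110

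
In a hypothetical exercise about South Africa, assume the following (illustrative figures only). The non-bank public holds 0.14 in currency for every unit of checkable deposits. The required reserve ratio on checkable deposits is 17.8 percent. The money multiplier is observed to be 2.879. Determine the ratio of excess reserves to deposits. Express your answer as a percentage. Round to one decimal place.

7.8%

Using m = 2.879. Since m = (1 + c)/(c + rr + e), the denominator satisfies c + rr + e = (1 + c)/m = (1 + 0.14) / 2.879 ≈ 0.395971.
With c = 0.14 and rr = 0.178, the ratio of excess reserves to deposits is 0.395971 − 0.14 − 0.178 = 0.077971.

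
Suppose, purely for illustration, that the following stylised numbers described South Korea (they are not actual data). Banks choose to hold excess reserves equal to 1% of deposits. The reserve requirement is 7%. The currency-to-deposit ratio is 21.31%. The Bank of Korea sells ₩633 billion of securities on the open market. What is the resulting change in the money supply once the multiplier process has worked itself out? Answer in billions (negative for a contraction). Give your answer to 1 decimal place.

The money multiplier is m = (1 + c) / (rr + e + c) = (1 + 0.2131) / (0.07 + 0.01 + 0.2131) ≈ 4.13886.
The sale removes 633 billion of base, so ΔM = m × ΔMB = 4.13886 × (−633) ≈ -2619.8984 billion.

-2619.9 billion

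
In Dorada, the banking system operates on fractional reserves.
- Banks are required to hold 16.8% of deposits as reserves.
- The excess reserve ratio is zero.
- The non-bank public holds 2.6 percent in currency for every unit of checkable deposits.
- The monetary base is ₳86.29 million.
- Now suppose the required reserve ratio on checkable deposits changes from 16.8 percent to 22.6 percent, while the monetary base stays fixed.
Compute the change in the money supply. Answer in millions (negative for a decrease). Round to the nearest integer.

Initially m₁ = (1 + 0.026) / (0.168 + 0.026) ≈ 5.2887, so M₁ = 5.2887 × 86.29 ≈ 456.3619 million.
After the change m₂ = (1 + 0.026) / (0.226 + 0.026) ≈ 4.0714, so M₂ = 4.0714 × 86.29 ≈ 351.3211 million.
ΔM = M₂ − M₁ = 351.3211 − 456.3619 = -105.0408 million.

-105 million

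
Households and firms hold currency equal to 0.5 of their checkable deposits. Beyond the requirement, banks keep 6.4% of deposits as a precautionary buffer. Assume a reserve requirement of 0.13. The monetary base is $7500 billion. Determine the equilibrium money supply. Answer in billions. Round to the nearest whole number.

The money multiplier is m = (1 + c) / (rr + e + c) = (1 + 0.5) / (0.13 + 0.064 + 0.5) ≈ 2.16138.
So M = m × MB = 2.16138 × 7500 = 16210.35 billion.

$16210 billion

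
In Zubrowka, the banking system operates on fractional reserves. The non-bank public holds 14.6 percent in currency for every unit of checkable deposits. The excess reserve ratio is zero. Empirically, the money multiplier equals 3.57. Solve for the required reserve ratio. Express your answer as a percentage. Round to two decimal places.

17.50%

Using m = 3.57. Since m = (1 + c)/(c + rr + e), the denominator satisfies c + rr + e = (1 + c)/m = (1 + 0.146) / 3.57 ≈ 0.321008.
With c = 0.146 and e = 0, the required reserve ratio is 0.321008 − 0.146 − 0 = 0.175008.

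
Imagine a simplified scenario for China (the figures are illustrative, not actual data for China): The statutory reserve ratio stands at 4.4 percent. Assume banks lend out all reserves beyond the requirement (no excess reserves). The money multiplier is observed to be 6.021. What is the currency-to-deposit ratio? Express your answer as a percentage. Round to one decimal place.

14.6%

Using m = 6.021. From m = (1 + c)/(c + rr + e), rearranging gives 1 + c = m·(c + rr + e), so c·(1 − m) = m·(rr + e) − 1.
Hence c = [m·(rr + e) − 1]/(1 − m) = [6.021 × (0.044 + 0) − 1] / (1 − 6.021) ≈ 0.146400.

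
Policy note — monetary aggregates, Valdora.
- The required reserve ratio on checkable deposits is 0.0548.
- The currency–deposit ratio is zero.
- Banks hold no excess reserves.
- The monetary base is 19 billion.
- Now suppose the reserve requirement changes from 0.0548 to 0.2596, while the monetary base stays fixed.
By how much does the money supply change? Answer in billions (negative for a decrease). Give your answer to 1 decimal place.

Initially m₁ = 1 / (0.0548) ≈ 18.2482, so M₁ = 18.2482 × 19 = 346.7158 billion.
After the change m₂ = 1 / (0.2596) ≈ 3.8521, so M₂ = 3.8521 × 19 = 73.1899 billion.
ΔM = M₂ − M₁ = 73.1899 − 346.7158 = -273.5259 billion.

-273.5 billion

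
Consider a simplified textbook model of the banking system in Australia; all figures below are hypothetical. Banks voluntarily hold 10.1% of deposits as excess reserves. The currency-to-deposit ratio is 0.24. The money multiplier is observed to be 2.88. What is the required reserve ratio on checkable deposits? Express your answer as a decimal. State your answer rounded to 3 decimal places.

Using m = 2.88. Since m = (1 + c)/(c + rr + e), the denominator satisfies c + rr + e = (1 + c)/m = (1 + 0.24) / 2.88 ≈ 0.430556.
With c = 0.24 and e = 0.101, the required reserve ratio on checkable deposits is 0.430556 − 0.24 − 0.101 = 0.089556.

0.090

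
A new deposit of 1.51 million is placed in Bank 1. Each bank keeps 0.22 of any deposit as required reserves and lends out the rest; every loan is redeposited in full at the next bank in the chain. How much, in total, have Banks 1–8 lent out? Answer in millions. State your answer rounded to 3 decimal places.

4.620 million

Bank i lends (1 − rr)^i of the original deposit: Bank 1 lends 1.51·0.7800 = 1.1778, Bank 2 lends 1.51·0.7800² ≈ 0.9187, and so on.
Summing a geometric series: total = 1.51·[0.7800·(1 − 0.7800^8) / (1 − 0.7800)] ≈ 4.6201 million.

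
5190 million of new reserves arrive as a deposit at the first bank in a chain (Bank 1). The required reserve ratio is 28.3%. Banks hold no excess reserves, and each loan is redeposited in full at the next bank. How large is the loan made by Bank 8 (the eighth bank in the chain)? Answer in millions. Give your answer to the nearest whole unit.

363 million

Each bank lends a fraction (1 − rr) = 0.7170 of the deposit it receives, so Bank 8 receives 5190·0.7170^7 and lends 5190·0.7170^8 ≈ 362.5105 million.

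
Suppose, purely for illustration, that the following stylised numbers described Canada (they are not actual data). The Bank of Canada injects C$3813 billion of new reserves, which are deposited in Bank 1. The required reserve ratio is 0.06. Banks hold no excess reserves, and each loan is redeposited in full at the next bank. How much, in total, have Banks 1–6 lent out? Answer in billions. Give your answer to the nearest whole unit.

Bank i lends (1 − rr)^i of the original deposit: Bank 1 lends 3813·0.9400 = 3584.2200, Bank 2 lends 3813·0.9400² = 3369.1668, and so on.
Summing a geometric series: total = 3813·[0.9400·(1 − 0.9400^6) / (1 − 0.9400)] ≈ 18526.2489 billion.

C$18526 billion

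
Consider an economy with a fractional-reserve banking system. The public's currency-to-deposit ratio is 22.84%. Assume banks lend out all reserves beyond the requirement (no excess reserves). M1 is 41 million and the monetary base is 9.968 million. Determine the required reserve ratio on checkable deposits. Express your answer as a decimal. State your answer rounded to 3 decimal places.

0.070

Using m = M/MB = 41/9.968 ≈ 4.113162. Since m = (1 + c)/(c + rr + e), the denominator satisfies c + rr + e = (1 + c)/m = (1 + 0.2284) / 4.113162 ≈ 0.298651.
With c = 0.2284 and e = 0, the required reserve ratio on checkable deposits is 0.298651 − 0.2284 − 0 = 0.070251.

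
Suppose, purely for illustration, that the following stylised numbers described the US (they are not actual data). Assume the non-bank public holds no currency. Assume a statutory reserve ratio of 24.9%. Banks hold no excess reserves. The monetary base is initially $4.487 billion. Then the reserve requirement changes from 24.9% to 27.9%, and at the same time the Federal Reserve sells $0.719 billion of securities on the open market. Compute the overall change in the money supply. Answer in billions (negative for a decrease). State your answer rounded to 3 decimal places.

-4.515 billion

Before: m₁ = 1 / (0.249) ≈ 4.01606, MB₁ = 4.487, so M₁ = 4.01606 × 4.487 ≈ 18.0201 billion.
After: m₂ = 1 / (0.279) ≈ 3.58423, MB₂ = 4.487 − 0.719 = 3.768, so M₂ = 3.58423 × 3.768 ≈ 13.5054 billion.
ΔM = M₂ − M₁ = 13.5054 − 18.0201 = -4.5147 billion.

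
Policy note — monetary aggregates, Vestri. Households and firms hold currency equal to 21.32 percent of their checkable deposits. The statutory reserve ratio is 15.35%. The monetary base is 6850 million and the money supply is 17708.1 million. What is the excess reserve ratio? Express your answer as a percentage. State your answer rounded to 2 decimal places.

10.26%

Using m = M/MB = 17708.1/6850 ≈ 2.585124. Since m = (1 + c)/(c + rr + e), the denominator satisfies c + rr + e = (1 + c)/m = (1 + 0.2132) / 2.585124 ≈ 0.469301.
With c = 0.2132 and rr = 0.1535, the excess reserve ratio is 0.469301 − 0.2132 − 0.1535 = 0.102601.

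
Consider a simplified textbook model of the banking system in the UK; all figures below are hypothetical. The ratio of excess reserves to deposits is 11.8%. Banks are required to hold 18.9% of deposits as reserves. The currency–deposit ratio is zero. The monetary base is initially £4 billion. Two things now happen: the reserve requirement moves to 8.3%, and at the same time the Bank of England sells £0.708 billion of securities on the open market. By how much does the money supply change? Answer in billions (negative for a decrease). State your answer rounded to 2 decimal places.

£3.35 billion

Before: m₁ = 1 / (0.189 + 0.118) ≈ 3.2573, MB₁ = 4, so M₁ = 3.2573 × 4 = 13.0292 billion.
After: m₂ = 1 / (0.083 + 0.118) ≈ 4.9751, MB₂ = 4 − 0.708 = 3.292, so M₂ = 4.9751 × 3.292 ≈ 16.378 billion.
ΔM = M₂ − M₁ = 16.378 − 13.0292 = 3.3488 billion.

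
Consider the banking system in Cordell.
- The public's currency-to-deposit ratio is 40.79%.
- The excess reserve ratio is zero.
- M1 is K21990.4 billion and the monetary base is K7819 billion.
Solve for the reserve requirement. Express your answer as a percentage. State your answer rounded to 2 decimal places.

Using m = M/MB = 21990.4/7819 ≈ 2.812431. Since m = (1 + c)/(c + rr + e), the denominator satisfies c + rr + e = (1 + c)/m = (1 + 0.4079) / 2.812431 ≈ 0.500599.
With c = 0.4079 and e = 0, the reserve requirement is 0.500599 − 0.4079 − 0 = 0.092699.

9.27%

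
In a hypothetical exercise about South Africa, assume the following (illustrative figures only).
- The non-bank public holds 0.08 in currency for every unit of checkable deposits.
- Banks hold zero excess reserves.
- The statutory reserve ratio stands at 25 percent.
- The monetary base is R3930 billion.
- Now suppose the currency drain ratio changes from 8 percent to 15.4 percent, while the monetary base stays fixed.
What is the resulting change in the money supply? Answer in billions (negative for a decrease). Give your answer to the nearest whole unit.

-1636 billion

Initially m₁ = (1 + 0.08) / (0.25 + 0.08) ≈ 3.27273, so M₁ = 3.27273 × 3930 = 12861.8289 billion.
After the change m₂ = (1 + 0.154) / (0.25 + 0.154) ≈ 2.85644, so M₂ = 2.85644 × 3930 = 11225.8092 billion.
ΔM = M₂ − M₁ = 11225.8092 − 12861.8289 = -1636.0197 billion.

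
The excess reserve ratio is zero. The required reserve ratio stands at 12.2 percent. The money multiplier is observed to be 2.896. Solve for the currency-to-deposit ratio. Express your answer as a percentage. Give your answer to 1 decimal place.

Using m = 2.896. From m = (1 + c)/(c + rr + e), rearranging gives 1 + c = m·(c + rr + e), so c·(1 − m) = m·(rr + e) − 1.
Hence c = [m·(rr + e) − 1]/(1 − m) = [2.896 × (0.122 + 0) − 1] / (1 − 2.896) ≈ 0.341080.

34.1%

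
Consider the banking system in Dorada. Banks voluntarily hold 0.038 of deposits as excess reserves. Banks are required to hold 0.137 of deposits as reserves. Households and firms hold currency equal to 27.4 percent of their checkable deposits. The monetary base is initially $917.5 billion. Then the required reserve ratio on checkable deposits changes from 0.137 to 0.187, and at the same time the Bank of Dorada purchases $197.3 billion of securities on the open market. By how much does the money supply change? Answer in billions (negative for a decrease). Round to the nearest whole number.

$243 billion

Before: m₁ = (1 + 0.274) / (0.137 + 0.038 + 0.274) ≈ 2.83742, MB₁ = 917.5, so M₁ = 2.83742 × 917.5 ≈ 2603.3328 billion.
After: m₂ = (1 + 0.274) / (0.187 + 0.038 + 0.274) ≈ 2.55311, MB₂ = 917.5 + 197.3 = 1114.8, so M₂ = 2.55311 × 1114.8 ≈ 2846.207 billion.
ΔM = M₂ − M₁ = 2846.207 − 2603.3328 = 242.8742 billion.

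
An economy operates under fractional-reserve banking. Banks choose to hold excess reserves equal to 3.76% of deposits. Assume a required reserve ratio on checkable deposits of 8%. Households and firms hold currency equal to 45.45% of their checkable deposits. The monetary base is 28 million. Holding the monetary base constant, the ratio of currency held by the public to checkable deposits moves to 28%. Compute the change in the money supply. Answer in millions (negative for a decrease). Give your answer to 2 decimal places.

Initially m₁ = (1 + 0.4545) / (0.08 + 0.0376 + 0.4545) ≈ 2.54239, so M₁ = 2.54239 × 28 ≈ 71.1869 million.
After the change m₂ = (1 + 0.28) / (0.08 + 0.0376 + 0.28) ≈ 3.21932, so M₂ = 3.21932 × 28 ≈ 90.141 million.
ΔM = M₂ − M₁ = 90.141 − 71.1869 = 18.9541 million.

18.95 million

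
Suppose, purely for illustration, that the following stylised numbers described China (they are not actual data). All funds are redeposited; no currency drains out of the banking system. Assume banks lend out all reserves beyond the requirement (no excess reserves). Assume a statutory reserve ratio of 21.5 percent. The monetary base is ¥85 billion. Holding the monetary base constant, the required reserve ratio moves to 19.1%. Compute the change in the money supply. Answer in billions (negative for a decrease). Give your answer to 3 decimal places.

¥49.677 billion

Initially m₁ = 1 / (0.215) ≈ 4.651163, so M₁ = 4.651163 × 85 ≈ 395.3489 billion.
After the change m₂ = 1 / (0.191) ≈ 5.235602, so M₂ = 5.235602 × 85 ≈ 445.0262 billion.
ΔM = M₂ − M₁ = 445.0262 − 395.3489 = 49.6773 billion.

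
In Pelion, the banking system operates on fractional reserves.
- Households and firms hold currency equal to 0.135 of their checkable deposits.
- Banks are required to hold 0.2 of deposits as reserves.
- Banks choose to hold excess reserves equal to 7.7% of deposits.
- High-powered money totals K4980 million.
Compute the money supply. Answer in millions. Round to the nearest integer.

The money multiplier is m = (1 + c) / (rr + e + c) = (1 + 0.135) / (0.2 + 0.077 + 0.135) ≈ 2.75485.
So M = m × MB = 2.75485 × 4980 = 13719.153 million.

K13719 million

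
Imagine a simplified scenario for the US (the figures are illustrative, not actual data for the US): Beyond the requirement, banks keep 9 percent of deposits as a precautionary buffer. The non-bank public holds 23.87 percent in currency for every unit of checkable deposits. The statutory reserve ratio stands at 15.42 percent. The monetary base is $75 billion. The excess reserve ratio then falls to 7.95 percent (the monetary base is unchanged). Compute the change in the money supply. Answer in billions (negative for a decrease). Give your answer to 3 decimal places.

$4.276 billion

Initially m₁ = (1 + 0.2387) / (0.1542 + 0.09 + 0.2387) ≈ 2.565127, so M₁ = 2.565127 × 75 ≈ 192.3845 billion.
After the change m₂ = (1 + 0.2387) / (0.1542 + 0.0795 + 0.2387) ≈ 2.622142, so M₂ = 2.622142 × 75 ≈ 196.6607 billion.
ΔM = M₂ − M₁ = 196.6607 − 192.3845 = 4.2762 billion.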